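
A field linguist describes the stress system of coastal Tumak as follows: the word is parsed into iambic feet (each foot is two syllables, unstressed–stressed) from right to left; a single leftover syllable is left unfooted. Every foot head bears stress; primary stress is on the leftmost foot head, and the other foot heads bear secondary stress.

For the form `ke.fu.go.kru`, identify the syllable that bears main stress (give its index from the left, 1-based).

Parse right to left into iambic (σˈσ) feet: (ke.ˈfu) (go.ˈkru).
Foot heads (stressed positions): 2, 4.
End Rule Leftmost: primary stress on the leftmost head = syllable 2.
Primary stress: syllable 2 → ke.ˈfu.go.kru.

2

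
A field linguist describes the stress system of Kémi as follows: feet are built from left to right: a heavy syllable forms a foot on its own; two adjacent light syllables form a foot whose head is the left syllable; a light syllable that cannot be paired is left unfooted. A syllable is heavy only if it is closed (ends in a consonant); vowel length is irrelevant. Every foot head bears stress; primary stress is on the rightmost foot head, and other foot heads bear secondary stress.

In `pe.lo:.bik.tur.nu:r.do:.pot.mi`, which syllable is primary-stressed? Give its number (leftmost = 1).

7

Weights: 1 pe L, 2 lo: L, 3 bik H, 4 tur H, 5 nu:r H, 6 do: L, 7 pot H, 8 mi L.
Parse left to right (heavy = foot alone; LL = one foot; stranded L unfooted): (ˈpe.lo:) (ˈbik) (ˈtur) (ˈnu:r) do: (ˈpot) mi.
Foot heads: 1, 3, 4, 5, 7.
Primary stress on the rightmost head = syllable 7.
Primary stress: syllable 7 → pe.lo:.bik.tur.nu:r.do:.ˈpot.mi.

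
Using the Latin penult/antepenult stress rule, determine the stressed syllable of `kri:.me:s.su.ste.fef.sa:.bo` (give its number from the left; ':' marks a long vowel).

Classical Latin: stress the penult if heavy (long vowel or closed), else the antepenult.
Weights: 5 fef H, 6 sa: H, 7 bo L.
The penult (syllable 6, sa:) is heavy, so it takes stress.
Stress on syllable 6: kri:.me:s.su.ste.fef.ˈsa:.bo.

6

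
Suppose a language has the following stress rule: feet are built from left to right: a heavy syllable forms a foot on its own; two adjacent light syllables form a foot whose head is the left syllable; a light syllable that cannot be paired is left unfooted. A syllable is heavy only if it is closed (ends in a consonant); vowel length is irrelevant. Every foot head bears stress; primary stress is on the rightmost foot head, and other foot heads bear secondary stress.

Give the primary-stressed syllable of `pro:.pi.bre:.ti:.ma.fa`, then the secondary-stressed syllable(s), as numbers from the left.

primary 5, secondary 1, 3

Weights: 1 pro: L, 2 pi L, 3 bre: L, 4 ti: L, 5 ma L, 6 fa L.
Parse left to right (heavy = foot alone; LL = one foot; stranded L unfooted): (ˈpro:.pi) (ˈbre:.ti:) (ˈma.fa).
Foot heads: 1, 3, 5.
Primary stress on the rightmost head = syllable 5.
Secondary stress on 1, 3: ˌpro:.pi.ˌbre:.ti:.ˈma.fa.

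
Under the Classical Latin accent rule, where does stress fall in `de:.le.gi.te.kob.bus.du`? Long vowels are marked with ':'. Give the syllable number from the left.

6

Classical Latin: stress the penult if heavy (long vowel or closed), else the antepenult.
Weights: 5 kob H, 6 bus H, 7 du L.
The penult (syllable 6, bus) is heavy, so it takes stress.
Stress on syllable 6: de:.le.gi.te.kob.ˈbus.du.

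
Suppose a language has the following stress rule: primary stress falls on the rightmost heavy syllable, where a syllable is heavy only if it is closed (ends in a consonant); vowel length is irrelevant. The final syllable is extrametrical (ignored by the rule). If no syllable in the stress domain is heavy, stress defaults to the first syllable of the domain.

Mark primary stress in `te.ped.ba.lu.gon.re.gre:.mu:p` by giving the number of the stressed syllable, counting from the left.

5

The final syllable (8, mu:p) is extrametrical; the stress domain is syllables 1–7.
Weights: 1 te L, 2 ped H, 3 ba L, 4 lu L, 5 gon H, 6 re L, 7 gre: L.
Heavy syllables in the domain: 2, 5. The rightmost is syllable 5 (gon).
Primary stress: syllable 5 → te.ped.ba.lu.ˈgon.re.gre:.mu:p.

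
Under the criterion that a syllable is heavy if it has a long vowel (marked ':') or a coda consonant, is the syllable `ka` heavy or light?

light

`ka`: short vowel, open (no coda). Short vowel, open → light.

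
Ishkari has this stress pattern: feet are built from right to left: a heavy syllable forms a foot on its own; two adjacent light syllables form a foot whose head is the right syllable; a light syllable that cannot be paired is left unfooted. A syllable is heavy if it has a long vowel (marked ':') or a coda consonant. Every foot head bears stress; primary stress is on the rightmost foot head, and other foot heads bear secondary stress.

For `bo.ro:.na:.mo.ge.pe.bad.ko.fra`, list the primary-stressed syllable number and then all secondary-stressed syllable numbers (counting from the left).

primary 9, secondary 2, 3, 6, 7

Weights: 1 bo L, 2 ro: H, 3 na: H, 4 mo L, 5 ge L, 6 pe L, 7 bad H, 8 ko L, 9 fra L.
Parse right to left (heavy = foot alone; LL = one foot; stranded L unfooted): bo (ˈro:) (ˈna:) mo (ge.ˈpe) (ˈbad) (ko.ˈfra).
Foot heads: 2, 3, 6, 7, 9.
Primary stress on the rightmost head = syllable 9.
Secondary stress on 2, 3, 6, 7: bo.ˌro:.ˌna:.mo.ge.ˌpe.ˌbad.ko.ˈfra.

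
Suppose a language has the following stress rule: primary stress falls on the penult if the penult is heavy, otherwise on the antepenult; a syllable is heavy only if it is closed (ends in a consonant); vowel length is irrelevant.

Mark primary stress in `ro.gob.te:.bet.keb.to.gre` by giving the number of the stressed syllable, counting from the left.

5

Weights: 5 keb H, 6 to L, 7 gre L.
The penult (syllable 6, to) is light, so stress falls on the antepenult (syllable 5, keb).
Primary stress: syllable 5 → ro.gob.te:.bet.ˈkeb.to.gre.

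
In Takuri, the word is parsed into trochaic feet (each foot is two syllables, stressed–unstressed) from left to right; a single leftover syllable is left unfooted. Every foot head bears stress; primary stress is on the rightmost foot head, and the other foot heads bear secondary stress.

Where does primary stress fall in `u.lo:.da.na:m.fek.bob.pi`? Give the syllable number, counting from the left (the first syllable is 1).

5

Parse left to right into trochaic (ˈσσ) feet: (ˈu.lo:) (ˈda.na:m) (ˈfek.bob) pi. Syllable 7 is left unfooted.
Foot heads (stressed positions): 1, 3, 5.
End Rule Rightmost: primary stress on the rightmost head = syllable 5.
Primary stress: syllable 5 → u.lo:.da.na:m.ˈfek.bob.pi.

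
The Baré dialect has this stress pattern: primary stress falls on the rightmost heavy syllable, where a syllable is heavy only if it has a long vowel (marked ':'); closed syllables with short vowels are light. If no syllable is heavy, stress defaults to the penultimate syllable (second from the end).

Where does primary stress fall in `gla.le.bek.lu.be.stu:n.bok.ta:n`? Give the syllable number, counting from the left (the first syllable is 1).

8

Weights: 1 gla L, 2 le L, 3 bek L, 4 lu L, 5 be L, 6 stu:n H, 7 bok L, 8 ta:n H.
Heavy syllables in the domain: 6, 8. The rightmost is syllable 8 (ta:n).
Primary stress: syllable 8 → gla.le.bek.lu.be.stu:n.bok.ˈta:n.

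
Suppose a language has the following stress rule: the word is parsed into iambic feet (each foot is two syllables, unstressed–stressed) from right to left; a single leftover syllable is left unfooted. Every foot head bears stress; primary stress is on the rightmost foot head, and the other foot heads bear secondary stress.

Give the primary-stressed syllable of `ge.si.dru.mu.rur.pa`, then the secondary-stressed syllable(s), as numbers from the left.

Parse right to left into iambic (σˈσ) feet: (ge.ˈsi) (dru.ˈmu) (rur.ˈpa).
Foot heads (stressed positions): 2, 4, 6.
End Rule Rightmost: primary stress on the rightmost head = syllable 6.
Secondary stress on 2, 4: ge.ˌsi.dru.ˌmu.rur.ˈpa.

primary 6, secondary 2, 4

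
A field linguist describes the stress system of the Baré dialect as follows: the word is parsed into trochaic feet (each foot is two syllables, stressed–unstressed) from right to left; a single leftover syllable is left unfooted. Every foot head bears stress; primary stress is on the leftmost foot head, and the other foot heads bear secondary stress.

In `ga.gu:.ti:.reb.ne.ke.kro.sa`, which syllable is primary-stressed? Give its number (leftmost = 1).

1

Parse right to left into trochaic (ˈσσ) feet: (ˈga.gu:) (ˈti:.reb) (ˈne.ke) (ˈkro.sa).
Foot heads (stressed positions): 1, 3, 5, 7.
End Rule Leftmost: primary stress on the leftmost head = syllable 1.
Primary stress: syllable 1 → ˈga.gu:.ti:.reb.ne.ke.kro.sa.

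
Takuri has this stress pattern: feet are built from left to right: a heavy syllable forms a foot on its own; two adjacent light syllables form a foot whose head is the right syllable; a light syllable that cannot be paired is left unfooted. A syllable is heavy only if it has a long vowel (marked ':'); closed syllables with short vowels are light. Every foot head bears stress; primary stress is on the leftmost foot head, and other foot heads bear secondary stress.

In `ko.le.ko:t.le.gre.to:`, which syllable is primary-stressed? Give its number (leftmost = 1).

Weights: 1 ko L, 2 le L, 3 ko:t H, 4 le L, 5 gre L, 6 to: H.
Parse left to right (heavy = foot alone; LL = one foot; stranded L unfooted): (ko.ˈle) (ˈko:t) (le.ˈgre) (ˈto:).
Foot heads: 2, 3, 5, 6.
Primary stress on the leftmost head = syllable 2.
Primary stress: syllable 2 → ko.ˈle.ko:t.le.gre.to:.

2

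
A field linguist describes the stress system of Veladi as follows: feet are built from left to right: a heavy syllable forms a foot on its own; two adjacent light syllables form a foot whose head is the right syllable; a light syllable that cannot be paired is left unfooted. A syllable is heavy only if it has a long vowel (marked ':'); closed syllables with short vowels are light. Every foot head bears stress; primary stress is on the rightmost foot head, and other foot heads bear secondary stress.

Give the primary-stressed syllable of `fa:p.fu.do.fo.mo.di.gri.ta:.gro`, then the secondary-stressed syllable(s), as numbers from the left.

Weights: 1 fa:p H, 2 fu L, 3 do L, 4 fo L, 5 mo L, 6 di L, 7 gri L, 8 ta: H, 9 gro L.
Parse left to right (heavy = foot alone; LL = one foot; stranded L unfooted): (ˈfa:p) (fu.ˈdo) (fo.ˈmo) (di.ˈgri) (ˈta:) gro.
Foot heads: 1, 3, 5, 7, 8.
Primary stress on the rightmost head = syllable 8.
Secondary stress on 1, 3, 5, 7: ˌfa:p.fu.ˌdo.fo.ˌmo.di.ˌgri.ˈta:.gro.

primary 8, secondary 1, 3, 5, 7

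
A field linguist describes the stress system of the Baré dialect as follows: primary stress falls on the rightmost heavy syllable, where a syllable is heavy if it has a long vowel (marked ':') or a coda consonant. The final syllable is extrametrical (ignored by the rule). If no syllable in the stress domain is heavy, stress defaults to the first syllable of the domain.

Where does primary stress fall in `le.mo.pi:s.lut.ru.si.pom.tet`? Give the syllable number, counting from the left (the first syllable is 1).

7

The final syllable (8, tet) is extrametrical; the stress domain is syllables 1–7.
Weights: 1 le L, 2 mo L, 3 pi:s H, 4 lut H, 5 ru L, 6 si L, 7 pom H.
Heavy syllables in the domain: 3, 4, 7. The rightmost is syllable 7 (pom).
Primary stress: syllable 7 → le.mo.pi:s.lut.ru.si.ˈpom.tet.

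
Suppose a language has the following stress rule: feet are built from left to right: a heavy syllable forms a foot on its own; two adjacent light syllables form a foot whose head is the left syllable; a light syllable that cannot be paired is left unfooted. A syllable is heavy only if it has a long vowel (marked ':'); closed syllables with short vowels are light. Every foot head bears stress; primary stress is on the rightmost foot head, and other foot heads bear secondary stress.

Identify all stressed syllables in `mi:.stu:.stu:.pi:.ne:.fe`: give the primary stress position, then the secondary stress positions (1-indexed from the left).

primary 5, secondary 1, 2, 3, 4

Weights: 1 mi: H, 2 stu: H, 3 stu: H, 4 pi: H, 5 ne: H, 6 fe L.
Parse left to right (heavy = foot alone; LL = one foot; stranded L unfooted): (ˈmi:) (ˈstu:) (ˈstu:) (ˈpi:) (ˈne:) fe.
Foot heads: 1, 2, 3, 4, 5.
Primary stress on the rightmost head = syllable 5.
Secondary stress on 1, 2, 3, 4: ˌmi:.ˌstu:.ˌstu:.ˌpi:.ˈne:.fe.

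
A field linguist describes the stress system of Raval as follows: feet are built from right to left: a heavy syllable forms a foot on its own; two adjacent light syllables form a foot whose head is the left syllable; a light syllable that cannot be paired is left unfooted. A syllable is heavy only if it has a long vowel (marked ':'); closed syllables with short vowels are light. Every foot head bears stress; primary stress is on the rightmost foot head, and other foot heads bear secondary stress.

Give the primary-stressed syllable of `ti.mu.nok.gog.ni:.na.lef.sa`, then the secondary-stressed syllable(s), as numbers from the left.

Weights: 1 ti L, 2 mu L, 3 nok L, 4 gog L, 5 ni: H, 6 na L, 7 lef L, 8 sa L.
Parse right to left (heavy = foot alone; LL = one foot; stranded L unfooted): (ˈti.mu) (ˈnok.gog) (ˈni:) na (ˈlef.sa).
Foot heads: 1, 3, 5, 7.
Primary stress on the rightmost head = syllable 7.
Secondary stress on 1, 3, 5: ˌti.mu.ˌnok.gog.ˌni:.na.ˈlef.sa.

primary 7, secondary 1, 3, 5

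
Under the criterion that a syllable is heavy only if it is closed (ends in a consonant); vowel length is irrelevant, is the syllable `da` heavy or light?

`da`: short vowel, open (no coda). Open (no coda) → light.

light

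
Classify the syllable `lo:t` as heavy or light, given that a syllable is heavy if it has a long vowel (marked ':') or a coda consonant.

heavy

`lo:t`: long vowel, closed (coda /t/). Long vowel and closed → heavy.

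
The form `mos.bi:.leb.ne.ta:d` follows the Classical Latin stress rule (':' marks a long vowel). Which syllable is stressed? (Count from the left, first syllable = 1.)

Classical Latin: stress the penult if heavy (long vowel or closed), else the antepenult.
Weights: 3 leb H, 4 ne L, 5 ta:d H.
The penult (syllable 4, ne) is light, so stress falls on the antepenult (syllable 3, leb).
Stress on syllable 3: mos.bi:.ˈleb.ne.ta:d.

3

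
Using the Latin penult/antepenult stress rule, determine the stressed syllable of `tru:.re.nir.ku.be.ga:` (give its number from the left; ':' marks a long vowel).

Classical Latin: stress the penult if heavy (long vowel or closed), else the antepenult.
Weights: 4 ku L, 5 be L, 6 ga: H.
The penult (syllable 5, be) is light, so stress falls on the antepenult (syllable 4, ku).
Stress on syllable 4: tru:.re.nir.ˈku.be.ga:.

4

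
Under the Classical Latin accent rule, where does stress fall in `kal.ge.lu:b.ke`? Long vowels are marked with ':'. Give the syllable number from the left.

Classical Latin: stress the penult if heavy (long vowel or closed), else the antepenult.
Weights: 2 ge L, 3 lu:b H, 4 ke L.
The penult (syllable 3, lu:b) is heavy, so it takes stress.
Stress on syllable 3: kal.ge.ˈlu:b.ke.

3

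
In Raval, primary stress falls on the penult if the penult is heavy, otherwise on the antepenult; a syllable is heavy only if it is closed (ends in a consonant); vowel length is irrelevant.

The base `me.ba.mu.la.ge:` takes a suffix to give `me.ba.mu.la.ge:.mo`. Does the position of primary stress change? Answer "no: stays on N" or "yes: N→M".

yes: 3→4

Base `me.ba.mu.la.ge:` (5 syllables):
  Weights: 3 mu L, 4 la L, 5 ge: L.
  The penult (syllable 4, la) is light, so stress falls on the antepenult (syllable 3, mu).
  → primary stress on syllable 3.
Suffixed `me.ba.mu.la.ge:.mo` (6 syllables):
  Weights: 4 la L, 5 ge: L, 6 mo L.
  The penult (syllable 5, ge:) is light, so stress falls on the antepenult (syllable 4, la).
  → primary stress on syllable 4.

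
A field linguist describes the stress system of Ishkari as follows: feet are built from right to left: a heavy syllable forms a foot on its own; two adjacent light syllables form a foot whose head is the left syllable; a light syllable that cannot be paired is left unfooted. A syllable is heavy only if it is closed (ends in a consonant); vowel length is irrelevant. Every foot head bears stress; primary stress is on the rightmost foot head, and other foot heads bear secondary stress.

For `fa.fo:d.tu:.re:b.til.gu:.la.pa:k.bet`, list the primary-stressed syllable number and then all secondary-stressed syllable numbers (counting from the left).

primary 9, secondary 2, 4, 5, 6, 8

Weights: 1 fa L, 2 fo:d H, 3 tu: L, 4 re:b H, 5 til H, 6 gu: L, 7 la L, 8 pa:k H, 9 bet H.
Parse right to left (heavy = foot alone; LL = one foot; stranded L unfooted): fa (ˈfo:d) tu: (ˈre:b) (ˈtil) (ˈgu:.la) (ˈpa:k) (ˈbet).
Foot heads: 2, 4, 5, 6, 8, 9.
Primary stress on the rightmost head = syllable 9.
Secondary stress on 2, 4, 5, 6, 8: fa.ˌfo:d.tu:.ˌre:b.ˌtil.ˌgu:.la.ˌpa:k.ˈbet.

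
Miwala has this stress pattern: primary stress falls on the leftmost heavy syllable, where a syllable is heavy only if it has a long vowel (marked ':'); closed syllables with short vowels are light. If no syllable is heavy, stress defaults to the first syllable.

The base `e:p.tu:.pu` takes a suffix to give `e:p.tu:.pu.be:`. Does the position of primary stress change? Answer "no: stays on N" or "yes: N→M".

Base `e:p.tu:.pu` (3 syllables):
  Weights: 1 e:p H, 2 tu: H, 3 pu L.
  Heavy syllables in the domain: 1, 2. The leftmost is syllable 1 (e:p).
  → primary stress on syllable 1.
Suffixed `e:p.tu:.pu.be:` (4 syllables):
  Weights: 1 e:p H, 2 tu: H, 3 pu L, 4 be: H.
  Heavy syllables in the domain: 1, 2, 4. The leftmost is syllable 1 (e:p).
  → primary stress on syllable 1.

no: stays on 1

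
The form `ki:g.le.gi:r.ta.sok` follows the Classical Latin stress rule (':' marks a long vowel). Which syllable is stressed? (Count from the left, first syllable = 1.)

Classical Latin: stress the penult if heavy (long vowel or closed), else the antepenult.
Weights: 3 gi:r H, 4 ta L, 5 sok H.
The penult (syllable 4, ta) is light, so stress falls on the antepenult (syllable 3, gi:r).
Stress on syllable 3: ki:g.le.ˈgi:r.ta.sok.

3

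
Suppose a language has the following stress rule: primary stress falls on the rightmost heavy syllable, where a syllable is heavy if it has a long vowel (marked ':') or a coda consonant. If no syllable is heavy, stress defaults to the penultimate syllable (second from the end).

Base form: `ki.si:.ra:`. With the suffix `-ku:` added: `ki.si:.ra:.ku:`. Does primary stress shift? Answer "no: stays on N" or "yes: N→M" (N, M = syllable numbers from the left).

yes: 3→4

Base `ki.si:.ra:` (3 syllables):
  Weights: 1 ki L, 2 si: H, 3 ra: H.
  Heavy syllables in the domain: 2, 3. The rightmost is syllable 3 (ra:).
  → primary stress on syllable 3.
Suffixed `ki.si:.ra:.ku:` (4 syllables):
  Weights: 1 ki L, 2 si: H, 3 ra: H, 4 ku: H.
  Heavy syllables in the domain: 2, 3, 4. The rightmost is syllable 4 (ku:).
  → primary stress on syllable 4.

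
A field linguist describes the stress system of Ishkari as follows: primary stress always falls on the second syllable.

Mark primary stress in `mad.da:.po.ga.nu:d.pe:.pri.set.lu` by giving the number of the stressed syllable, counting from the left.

2

The word has 9 syllables; the second syllable is syllable 2 (da:).
Primary stress: syllable 2 → mad.ˈda:.po.ga.nu:d.pe:.pri.set.lu.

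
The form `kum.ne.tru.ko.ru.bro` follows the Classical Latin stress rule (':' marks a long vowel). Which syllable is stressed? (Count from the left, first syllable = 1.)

Classical Latin: stress the penult if heavy (long vowel or closed), else the antepenult.
Weights: 4 ko L, 5 ru L, 6 bro L.
The penult (syllable 5, ru) is light, so stress falls on the antepenult (syllable 4, ko).
Stress on syllable 4: kum.ne.tru.ˈko.ru.bro.

4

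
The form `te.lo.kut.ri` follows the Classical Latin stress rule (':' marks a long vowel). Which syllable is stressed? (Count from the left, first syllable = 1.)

3

Classical Latin: stress the penult if heavy (long vowel or closed), else the antepenult.
Weights: 2 lo L, 3 kut H, 4 ri L.
The penult (syllable 3, kut) is heavy, so it takes stress.
Stress on syllable 3: te.lo.ˈkut.ri.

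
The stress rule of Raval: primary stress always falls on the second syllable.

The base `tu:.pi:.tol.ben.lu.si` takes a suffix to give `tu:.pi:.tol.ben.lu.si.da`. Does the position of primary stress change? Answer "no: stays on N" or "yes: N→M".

no: stays on 2

Base `tu:.pi:.tol.ben.lu.si` (6 syllables):
  The word has 6 syllables; the second syllable is syllable 2 (pi:).
  → primary stress on syllable 2.
Suffixed `tu:.pi:.tol.ben.lu.si.da` (7 syllables):
  The word has 7 syllables; the second syllable is syllable 2 (pi:).
  → primary stress on syllable 2.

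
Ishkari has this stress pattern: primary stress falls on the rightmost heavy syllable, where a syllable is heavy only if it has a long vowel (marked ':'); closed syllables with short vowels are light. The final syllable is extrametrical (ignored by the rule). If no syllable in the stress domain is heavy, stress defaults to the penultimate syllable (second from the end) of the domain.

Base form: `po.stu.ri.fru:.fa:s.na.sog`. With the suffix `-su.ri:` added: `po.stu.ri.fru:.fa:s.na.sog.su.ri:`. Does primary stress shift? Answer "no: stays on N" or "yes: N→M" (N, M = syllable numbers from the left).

no: stays on 5

Base `po.stu.ri.fru:.fa:s.na.sog` (7 syllables):
  The final syllable (7, sog) is extrametrical; the stress domain is syllables 1–6.
  Weights: 1 po L, 2 stu L, 3 ri L, 4 fru: H, 5 fa:s H, 6 na L.
  Heavy syllables in the domain: 4, 5. The rightmost is syllable 5 (fa:s).
  → primary stress on syllable 5.
Suffixed `po.stu.ri.fru:.fa:s.na.sog.su.ri:` (9 syllables):
  The final syllable (9, ri:) is extrametrical; the stress domain is syllables 1–8.
  Weights: 1 po L, 2 stu L, 3 ri L, 4 fru: H, 5 fa:s H, 6 na L, 7 sog L, 8 su L.
  Heavy syllables in the domain: 4, 5. The rightmost is syllable 5 (fa:s).
  → primary stress on syllable 5.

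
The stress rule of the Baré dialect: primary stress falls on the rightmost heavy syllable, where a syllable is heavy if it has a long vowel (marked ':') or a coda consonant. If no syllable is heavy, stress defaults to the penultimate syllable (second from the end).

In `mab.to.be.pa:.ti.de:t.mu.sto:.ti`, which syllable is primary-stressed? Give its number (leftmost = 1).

Weights: 1 mab H, 2 to L, 3 be L, 4 pa: H, 5 ti L, 6 de:t H, 7 mu L, 8 sto: H, 9 ti L.
Heavy syllables in the domain: 1, 4, 6, 8. The rightmost is syllable 8 (sto:).
Primary stress: syllable 8 → mab.to.be.pa:.ti.de:t.mu.ˈsto:.ti.

8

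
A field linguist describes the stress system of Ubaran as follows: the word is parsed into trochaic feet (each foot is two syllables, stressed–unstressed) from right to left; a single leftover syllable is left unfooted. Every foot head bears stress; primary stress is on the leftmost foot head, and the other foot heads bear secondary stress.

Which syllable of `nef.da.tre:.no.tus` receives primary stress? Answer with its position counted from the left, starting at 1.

2

Parse right to left into trochaic (ˈσσ) feet: nef (ˈda.tre:) (ˈno.tus). Syllable 1 is left unfooted.
Foot heads (stressed positions): 2, 4.
End Rule Leftmost: primary stress on the leftmost head = syllable 2.
Primary stress: syllable 2 → nef.ˈda.tre:.no.tus.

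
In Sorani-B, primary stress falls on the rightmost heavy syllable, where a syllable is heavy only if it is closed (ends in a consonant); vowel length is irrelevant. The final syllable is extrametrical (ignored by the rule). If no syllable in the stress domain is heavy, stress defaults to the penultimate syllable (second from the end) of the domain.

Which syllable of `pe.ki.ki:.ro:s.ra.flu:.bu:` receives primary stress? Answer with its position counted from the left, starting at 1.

4

The final syllable (7, bu:) is extrametrical; the stress domain is syllables 1–6.
Weights: 1 pe L, 2 ki L, 3 ki: L, 4 ro:s H, 5 ra L, 6 flu: L.
Heavy syllables in the domain: 4. The rightmost is syllable 4 (ro:s).
Primary stress: syllable 4 → pe.ki.ki:.ˈro:s.ra.flu:.bu:.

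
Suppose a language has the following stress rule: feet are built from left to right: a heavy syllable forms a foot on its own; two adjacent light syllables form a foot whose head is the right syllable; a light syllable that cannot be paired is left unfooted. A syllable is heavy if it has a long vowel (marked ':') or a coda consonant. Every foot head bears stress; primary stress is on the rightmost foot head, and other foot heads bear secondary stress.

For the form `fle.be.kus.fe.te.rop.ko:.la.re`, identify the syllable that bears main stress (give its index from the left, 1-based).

Weights: 1 fle L, 2 be L, 3 kus H, 4 fe L, 5 te L, 6 rop H, 7 ko: H, 8 la L, 9 re L.
Parse left to right (heavy = foot alone; LL = one foot; stranded L unfooted): (fle.ˈbe) (ˈkus) (fe.ˈte) (ˈrop) (ˈko:) (la.ˈre).
Foot heads: 2, 3, 5, 6, 7, 9.
Primary stress on the rightmost head = syllable 9.
Primary stress: syllable 9 → fle.be.kus.fe.te.rop.ko:.la.ˈre.

9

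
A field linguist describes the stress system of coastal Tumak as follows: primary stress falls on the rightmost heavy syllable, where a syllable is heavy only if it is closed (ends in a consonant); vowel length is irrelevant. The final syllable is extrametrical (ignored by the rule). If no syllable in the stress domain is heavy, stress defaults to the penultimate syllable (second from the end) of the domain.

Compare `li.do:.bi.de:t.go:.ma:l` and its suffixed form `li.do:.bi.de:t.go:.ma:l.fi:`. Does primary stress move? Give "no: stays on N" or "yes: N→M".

yes: 4→6

Base `li.do:.bi.de:t.go:.ma:l` (6 syllables):
  The final syllable (6, ma:l) is extrametrical; the stress domain is syllables 1–5.
  Weights: 1 li L, 2 do: L, 3 bi L, 4 de:t H, 5 go: L.
  Heavy syllables in the domain: 4. The rightmost is syllable 4 (de:t).
  → primary stress on syllable 4.
Suffixed `li.do:.bi.de:t.go:.ma:l.fi:` (7 syllables):
  The final syllable (7, fi:) is extrametrical; the stress domain is syllables 1–6.
  Weights: 1 li L, 2 do: L, 3 bi L, 4 de:t H, 5 go: L, 6 ma:l H.
  Heavy syllables in the domain: 4, 6. The rightmost is syllable 6 (ma:l).
  → primary stress on syllable 6.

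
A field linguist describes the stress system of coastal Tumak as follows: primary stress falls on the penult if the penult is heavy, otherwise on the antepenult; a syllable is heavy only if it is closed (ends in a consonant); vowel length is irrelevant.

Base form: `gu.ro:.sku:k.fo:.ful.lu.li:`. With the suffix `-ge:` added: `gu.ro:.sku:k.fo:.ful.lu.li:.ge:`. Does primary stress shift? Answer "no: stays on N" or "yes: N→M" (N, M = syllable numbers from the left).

yes: 5→6

Base `gu.ro:.sku:k.fo:.ful.lu.li:` (7 syllables):
  Weights: 5 ful H, 6 lu L, 7 li: L.
  The penult (syllable 6, lu) is light, so stress falls on the antepenult (syllable 5, ful).
  → primary stress on syllable 5.
Suffixed `gu.ro:.sku:k.fo:.ful.lu.li:.ge:` (8 syllables):
  Weights: 6 lu L, 7 li: L, 8 ge: L.
  The penult (syllable 7, li:) is light, so stress falls on the antepenult (syllable 6, lu).
  → primary stress on syllable 6.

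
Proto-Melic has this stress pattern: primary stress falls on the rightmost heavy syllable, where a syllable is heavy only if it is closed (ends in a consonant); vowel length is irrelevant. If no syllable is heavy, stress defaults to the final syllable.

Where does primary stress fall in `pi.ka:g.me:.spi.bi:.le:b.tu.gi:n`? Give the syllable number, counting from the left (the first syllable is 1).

Weights: 1 pi L, 2 ka:g H, 3 me: L, 4 spi L, 5 bi: L, 6 le:b H, 7 tu L, 8 gi:n H.
Heavy syllables in the domain: 2, 6, 8. The rightmost is syllable 8 (gi:n).
Primary stress: syllable 8 → pi.ka:g.me:.spi.bi:.le:b.tu.ˈgi:n.

8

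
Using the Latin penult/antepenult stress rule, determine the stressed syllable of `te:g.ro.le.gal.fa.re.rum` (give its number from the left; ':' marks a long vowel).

5

Classical Latin: stress the penult if heavy (long vowel or closed), else the antepenult.
Weights: 5 fa L, 6 re L, 7 rum H.
The penult (syllable 6, re) is light, so stress falls on the antepenult (syllable 5, fa).
Stress on syllable 5: te:g.ro.le.gal.ˈfa.re.rum.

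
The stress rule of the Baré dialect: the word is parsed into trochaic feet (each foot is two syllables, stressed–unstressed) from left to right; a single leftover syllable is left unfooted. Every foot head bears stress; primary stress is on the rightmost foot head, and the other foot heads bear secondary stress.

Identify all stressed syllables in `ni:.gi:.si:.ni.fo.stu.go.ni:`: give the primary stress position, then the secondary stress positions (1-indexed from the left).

Parse left to right into trochaic (ˈσσ) feet: (ˈni:.gi:) (ˈsi:.ni) (ˈfo.stu) (ˈgo.ni:).
Foot heads (stressed positions): 1, 3, 5, 7.
End Rule Rightmost: primary stress on the rightmost head = syllable 7.
Secondary stress on 1, 3, 5: ˌni:.gi:.ˌsi:.ni.ˌfo.stu.ˈgo.ni:.

primary 7, secondary 1, 3, 5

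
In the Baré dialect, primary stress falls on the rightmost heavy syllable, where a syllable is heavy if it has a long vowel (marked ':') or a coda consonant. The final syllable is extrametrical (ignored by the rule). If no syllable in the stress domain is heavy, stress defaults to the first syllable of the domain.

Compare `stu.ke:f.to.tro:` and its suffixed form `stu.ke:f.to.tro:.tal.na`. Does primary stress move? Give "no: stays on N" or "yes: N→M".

yes: 2→5

Base `stu.ke:f.to.tro:` (4 syllables):
  The final syllable (4, tro:) is extrametrical; the stress domain is syllables 1–3.
  Weights: 1 stu L, 2 ke:f H, 3 to L.
  Heavy syllables in the domain: 2. The rightmost is syllable 2 (ke:f).
  → primary stress on syllable 2.
Suffixed `stu.ke:f.to.tro:.tal.na` (6 syllables):
  The final syllable (6, na) is extrametrical; the stress domain is syllables 1–5.
  Weights: 1 stu L, 2 ke:f H, 3 to L, 4 tro: H, 5 tal H.
  Heavy syllables in the domain: 2, 4, 5. The rightmost is syllable 5 (tal).
  → primary stress on syllable 5.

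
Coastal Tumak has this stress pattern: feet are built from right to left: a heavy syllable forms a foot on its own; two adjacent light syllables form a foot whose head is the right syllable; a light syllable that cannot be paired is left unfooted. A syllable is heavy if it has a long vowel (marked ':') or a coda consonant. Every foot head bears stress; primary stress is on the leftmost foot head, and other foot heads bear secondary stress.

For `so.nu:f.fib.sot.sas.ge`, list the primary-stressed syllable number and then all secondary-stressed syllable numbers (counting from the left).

Weights: 1 so L, 2 nu:f H, 3 fib H, 4 sot H, 5 sas H, 6 ge L.
Parse right to left (heavy = foot alone; LL = one foot; stranded L unfooted): so (ˈnu:f) (ˈfib) (ˈsot) (ˈsas) ge.
Foot heads: 2, 3, 4, 5.
Primary stress on the leftmost head = syllable 2.
Secondary stress on 3, 4, 5: so.ˈnu:f.ˌfib.ˌsot.ˌsas.ge.

primary 2, secondary 3, 4, 5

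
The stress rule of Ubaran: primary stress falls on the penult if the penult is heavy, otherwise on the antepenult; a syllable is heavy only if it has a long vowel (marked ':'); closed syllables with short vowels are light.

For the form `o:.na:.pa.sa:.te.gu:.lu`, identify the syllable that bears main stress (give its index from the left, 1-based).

Weights: 5 te L, 6 gu: H, 7 lu L.
The penult (syllable 6, gu:) is heavy, so it takes stress.
Primary stress: syllable 6 → o:.na:.pa.sa:.te.ˈgu:.lu.

6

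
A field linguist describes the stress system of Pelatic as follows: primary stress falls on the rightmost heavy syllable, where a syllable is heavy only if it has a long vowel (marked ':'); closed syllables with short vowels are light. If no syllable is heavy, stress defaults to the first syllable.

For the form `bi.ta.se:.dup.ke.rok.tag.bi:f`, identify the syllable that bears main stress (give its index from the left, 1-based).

8

Weights: 1 bi L, 2 ta L, 3 se: H, 4 dup L, 5 ke L, 6 rok L, 7 tag L, 8 bi:f H.
Heavy syllables in the domain: 3, 8. The rightmost is syllable 8 (bi:f).
Primary stress: syllable 8 → bi.ta.se:.dup.ke.rok.tag.ˈbi:f.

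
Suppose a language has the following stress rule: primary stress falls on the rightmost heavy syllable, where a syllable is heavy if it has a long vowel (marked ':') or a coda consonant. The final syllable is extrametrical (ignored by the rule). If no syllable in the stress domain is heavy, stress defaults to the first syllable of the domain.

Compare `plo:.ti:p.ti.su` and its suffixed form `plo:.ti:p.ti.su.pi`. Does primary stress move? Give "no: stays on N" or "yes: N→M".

no: stays on 2

Base `plo:.ti:p.ti.su` (4 syllables):
  The final syllable (4, su) is extrametrical; the stress domain is syllables 1–3.
  Weights: 1 plo: H, 2 ti:p H, 3 ti L.
  Heavy syllables in the domain: 1, 2. The rightmost is syllable 2 (ti:p).
  → primary stress on syllable 2.
Suffixed `plo:.ti:p.ti.su.pi` (5 syllables):
  The final syllable (5, pi) is extrametrical; the stress domain is syllables 1–4.
  Weights: 1 plo: H, 2 ti:p H, 3 ti L, 4 su L.
  Heavy syllables in the domain: 1, 2. The rightmost is syllable 2 (ti:p).
  → primary stress on syllable 2.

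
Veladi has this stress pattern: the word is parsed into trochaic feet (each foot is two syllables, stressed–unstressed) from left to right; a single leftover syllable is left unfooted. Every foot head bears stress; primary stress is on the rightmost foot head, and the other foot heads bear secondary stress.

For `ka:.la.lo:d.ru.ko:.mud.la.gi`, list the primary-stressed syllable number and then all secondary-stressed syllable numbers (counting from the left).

primary 7, secondary 1, 3, 5

Parse left to right into trochaic (ˈσσ) feet: (ˈka:.la) (ˈlo:d.ru) (ˈko:.mud) (ˈla.gi).
Foot heads (stressed positions): 1, 3, 5, 7.
End Rule Rightmost: primary stress on the rightmost head = syllable 7.
Secondary stress on 1, 3, 5: ˌka:.la.ˌlo:d.ru.ˌko:.mud.ˈla.gi.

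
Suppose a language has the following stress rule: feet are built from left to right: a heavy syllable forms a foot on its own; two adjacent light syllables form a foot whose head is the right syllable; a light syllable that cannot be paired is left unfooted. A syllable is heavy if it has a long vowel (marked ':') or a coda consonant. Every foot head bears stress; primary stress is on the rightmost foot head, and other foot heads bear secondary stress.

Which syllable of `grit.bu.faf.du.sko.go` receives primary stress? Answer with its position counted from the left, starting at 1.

Weights: 1 grit H, 2 bu L, 3 faf H, 4 du L, 5 sko L, 6 go L.
Parse left to right (heavy = foot alone; LL = one foot; stranded L unfooted): (ˈgrit) bu (ˈfaf) (du.ˈsko) go.
Foot heads: 1, 3, 5.
Primary stress on the rightmost head = syllable 5.
Primary stress: syllable 5 → grit.bu.faf.du.ˈsko.go.

5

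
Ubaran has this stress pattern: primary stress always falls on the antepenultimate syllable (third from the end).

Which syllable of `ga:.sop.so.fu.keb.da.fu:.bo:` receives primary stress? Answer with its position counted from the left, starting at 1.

6

The word has 8 syllables; the antepenultimate syllable (third from the end) is syllable 6 (da).
Primary stress: syllable 6 → ga:.sop.so.fu.keb.ˈda.fu:.bo:.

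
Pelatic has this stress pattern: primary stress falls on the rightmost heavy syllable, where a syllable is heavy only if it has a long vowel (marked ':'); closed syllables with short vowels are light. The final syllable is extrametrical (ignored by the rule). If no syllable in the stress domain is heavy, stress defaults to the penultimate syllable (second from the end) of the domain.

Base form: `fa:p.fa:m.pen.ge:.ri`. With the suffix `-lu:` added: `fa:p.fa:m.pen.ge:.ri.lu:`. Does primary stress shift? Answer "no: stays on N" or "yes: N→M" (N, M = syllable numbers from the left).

Base `fa:p.fa:m.pen.ge:.ri` (5 syllables):
  The final syllable (5, ri) is extrametrical; the stress domain is syllables 1–4.
  Weights: 1 fa:p H, 2 fa:m H, 3 pen L, 4 ge: H.
  Heavy syllables in the domain: 1, 2, 4. The rightmost is syllable 4 (ge:).
  → primary stress on syllable 4.
Suffixed `fa:p.fa:m.pen.ge:.ri.lu:` (6 syllables):
  The final syllable (6, lu:) is extrametrical; the stress domain is syllables 1–5.
  Weights: 1 fa:p H, 2 fa:m H, 3 pen L, 4 ge: H, 5 ri L.
  Heavy syllables in the domain: 1, 2, 4. The rightmost is syllable 4 (ge:).
  → primary stress on syllable 4.

no: stays on 4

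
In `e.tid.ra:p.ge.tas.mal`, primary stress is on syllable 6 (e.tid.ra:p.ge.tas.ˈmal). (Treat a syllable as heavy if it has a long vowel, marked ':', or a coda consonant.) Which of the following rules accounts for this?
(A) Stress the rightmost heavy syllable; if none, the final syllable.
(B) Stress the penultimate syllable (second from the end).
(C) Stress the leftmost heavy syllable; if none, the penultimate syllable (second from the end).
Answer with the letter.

Rule A → syllable 6 ✓.
Rule B → syllable 5 (observed: 6).
Rule C → syllable 2 (observed: 6).

A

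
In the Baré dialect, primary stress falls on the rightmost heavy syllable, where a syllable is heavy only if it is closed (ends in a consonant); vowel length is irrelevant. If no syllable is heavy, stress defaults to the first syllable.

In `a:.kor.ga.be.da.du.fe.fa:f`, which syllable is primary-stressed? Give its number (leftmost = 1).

Weights: 1 a: L, 2 kor H, 3 ga L, 4 be L, 5 da L, 6 du L, 7 fe L, 8 fa:f H.
Heavy syllables in the domain: 2, 8. The rightmost is syllable 8 (fa:f).
Primary stress: syllable 8 → a:.kor.ga.be.da.du.fe.ˈfa:f.

8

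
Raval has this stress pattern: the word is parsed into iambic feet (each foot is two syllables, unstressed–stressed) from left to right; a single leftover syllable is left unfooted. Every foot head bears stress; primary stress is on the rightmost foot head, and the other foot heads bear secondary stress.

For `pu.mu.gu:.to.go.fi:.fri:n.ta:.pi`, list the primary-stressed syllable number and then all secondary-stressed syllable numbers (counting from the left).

primary 8, secondary 2, 4, 6

Parse left to right into iambic (σˈσ) feet: (pu.ˈmu) (gu:.ˈto) (go.ˈfi:) (fri:n.ˈta:) pi. Syllable 9 is left unfooted.
Foot heads (stressed positions): 2, 4, 6, 8.
End Rule Rightmost: primary stress on the rightmost head = syllable 8.
Secondary stress on 2, 4, 6: pu.ˌmu.gu:.ˌto.go.ˌfi:.fri:n.ˈta:.pi.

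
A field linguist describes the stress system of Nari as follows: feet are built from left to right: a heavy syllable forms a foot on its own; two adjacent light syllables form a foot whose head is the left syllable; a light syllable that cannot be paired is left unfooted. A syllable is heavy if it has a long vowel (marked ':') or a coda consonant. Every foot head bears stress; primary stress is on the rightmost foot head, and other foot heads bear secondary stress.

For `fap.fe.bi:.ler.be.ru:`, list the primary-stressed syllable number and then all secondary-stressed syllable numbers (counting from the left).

Weights: 1 fap H, 2 fe L, 3 bi: H, 4 ler H, 5 be L, 6 ru: H.
Parse left to right (heavy = foot alone; LL = one foot; stranded L unfooted): (ˈfap) fe (ˈbi:) (ˈler) be (ˈru:).
Foot heads: 1, 3, 4, 6.
Primary stress on the rightmost head = syllable 6.
Secondary stress on 1, 3, 4: ˌfap.fe.ˌbi:.ˌler.be.ˈru:.

primary 6, secondary 1, 3, 4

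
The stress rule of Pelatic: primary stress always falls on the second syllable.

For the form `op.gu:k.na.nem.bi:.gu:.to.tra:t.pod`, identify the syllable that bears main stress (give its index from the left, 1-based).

2

The word has 9 syllables; the second syllable is syllable 2 (gu:k).
Primary stress: syllable 2 → op.ˈgu:k.na.nem.bi:.gu:.to.tra:t.pod.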